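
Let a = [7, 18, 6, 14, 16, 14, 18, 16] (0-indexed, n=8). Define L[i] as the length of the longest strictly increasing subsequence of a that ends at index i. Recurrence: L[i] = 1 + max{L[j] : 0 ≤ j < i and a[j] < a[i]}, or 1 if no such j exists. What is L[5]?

   i    0    1    2    3    4    5    6    7
a[i]    7   18    6   14   16   14   18   16
L[i]    1    2    1    2    3    2    4    3

2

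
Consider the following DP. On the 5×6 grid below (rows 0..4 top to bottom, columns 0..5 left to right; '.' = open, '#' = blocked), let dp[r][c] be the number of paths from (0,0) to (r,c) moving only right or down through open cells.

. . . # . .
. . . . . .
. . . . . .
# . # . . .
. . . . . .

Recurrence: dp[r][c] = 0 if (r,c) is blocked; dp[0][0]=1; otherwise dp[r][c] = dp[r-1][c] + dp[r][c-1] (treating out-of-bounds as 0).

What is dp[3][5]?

r\c   0   1   2   3   4   5
  0   1   1   1   0   0   0
  1   1   2   3   3   3   3
  2   1   3   6   9  12  15
  3   0   3   0   9  21  36
  4   0   3   3  12  33  69

36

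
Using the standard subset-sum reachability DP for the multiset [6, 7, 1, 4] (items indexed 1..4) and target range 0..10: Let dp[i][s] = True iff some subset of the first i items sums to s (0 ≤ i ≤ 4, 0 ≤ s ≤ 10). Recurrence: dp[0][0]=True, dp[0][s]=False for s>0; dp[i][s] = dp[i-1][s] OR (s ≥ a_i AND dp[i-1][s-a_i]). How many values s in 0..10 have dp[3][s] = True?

5

i\s   0   1   2   3   4   5   6   7   8   9  10
  0   T   F   F   F   F   F   F   F   F   F   F
  1   T   F   F   F   F   F   T   F   F   F   F
  2   T   F   F   F   F   F   T   T   F   F   F
  3   T   T   F   F   F   F   T   T   T   F   F
  4   T   T   F   F   T   T   T   T   T   F   T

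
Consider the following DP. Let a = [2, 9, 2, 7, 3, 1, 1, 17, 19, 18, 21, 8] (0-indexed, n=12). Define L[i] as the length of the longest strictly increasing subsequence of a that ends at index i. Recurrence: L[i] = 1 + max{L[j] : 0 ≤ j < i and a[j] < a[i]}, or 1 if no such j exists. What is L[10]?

   i    0    1    2    3    4    5    6    7    8    9   10   11
a[i]    2    9    2    7    3    1    1   17   19   18   21    8
L[i]    1    2    1    2    2    1    1    3    4    4    5    3

5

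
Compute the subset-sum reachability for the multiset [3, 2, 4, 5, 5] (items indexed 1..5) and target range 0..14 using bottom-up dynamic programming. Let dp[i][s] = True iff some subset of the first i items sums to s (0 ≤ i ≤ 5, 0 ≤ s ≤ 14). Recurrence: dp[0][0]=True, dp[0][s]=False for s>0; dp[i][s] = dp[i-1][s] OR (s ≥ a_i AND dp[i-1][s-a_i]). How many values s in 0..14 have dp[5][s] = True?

14

i\s   0   1   2   3   4   5   6   7   8   9  10  11  12  13  14
  0   T   F   F   F   F   F   F   F   F   F   F   F   F   F   F
  1   T   F   F   T   F   F   F   F   F   F   F   F   F   F   F
  2   T   F   T   T   F   T   F   F   F   F   F   F   F   F   F
  3   T   F   T   T   T   T   T   T   F   T   F   F   F   F   F
  4   T   F   T   T   T   T   T   T   T   T   T   T   T   F   T
  5   T   F   T   T   T   T   T   T   T   T   T   T   T   T   T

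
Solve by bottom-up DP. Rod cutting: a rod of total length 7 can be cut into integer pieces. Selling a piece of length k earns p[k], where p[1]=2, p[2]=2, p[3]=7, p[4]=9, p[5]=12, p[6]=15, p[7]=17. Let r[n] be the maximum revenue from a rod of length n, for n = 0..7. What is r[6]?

   n    0    1    2    3    4    5    6    7
r[n]    0    2    4    7    9   12   15   17

15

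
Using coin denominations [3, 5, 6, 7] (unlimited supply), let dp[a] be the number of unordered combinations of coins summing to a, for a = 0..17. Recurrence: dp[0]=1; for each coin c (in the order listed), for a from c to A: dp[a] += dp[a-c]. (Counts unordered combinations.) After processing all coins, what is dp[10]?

after  coin     0     1     2     3     4     5     6     7     8     9    10    11    12    13    14    15    16    17
          3     1     0     0     1     0     0     1     0     0     1     0     0     1     0     0     1     0     0
          5     1     0     0     1     0     1     1     0     1     1     1     1     1     1     1     2     1     1
          6     1     0     0     1     0     1     2     0     1     2     1     2     3     1     2     4     2     3
          7     1     0     0     1     0     1     2     1     1     2     2     2     4     3     3     5     4     5

2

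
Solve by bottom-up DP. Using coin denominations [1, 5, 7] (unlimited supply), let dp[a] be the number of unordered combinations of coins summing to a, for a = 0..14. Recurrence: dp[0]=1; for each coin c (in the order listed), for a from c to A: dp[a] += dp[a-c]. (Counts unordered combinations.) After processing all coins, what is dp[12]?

after  coin     0     1     2     3     4     5     6     7     8     9    10    11    12    13    14
          1     1     1     1     1     1     1     1     1     1     1     1     1     1     1     1
          5     1     1     1     1     1     2     2     2     2     2     3     3     3     3     3
          7     1     1     1     1     1     2     2     3     3     3     4     4     5     5     6

5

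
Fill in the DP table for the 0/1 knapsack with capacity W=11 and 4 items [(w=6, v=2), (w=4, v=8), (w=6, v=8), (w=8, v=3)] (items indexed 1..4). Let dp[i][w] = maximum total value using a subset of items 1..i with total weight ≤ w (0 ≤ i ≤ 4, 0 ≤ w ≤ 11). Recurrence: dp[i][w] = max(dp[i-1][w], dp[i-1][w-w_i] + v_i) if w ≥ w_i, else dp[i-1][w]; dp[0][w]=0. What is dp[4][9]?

8

i\w   0   1   2   3   4   5   6   7   8   9  10  11
  0   0   0   0   0   0   0   0   0   0   0   0   0
  1   0   0   0   0   0   0   2   2   2   2   2   2
  2   0   0   0   0   8   8   8   8   8   8  10  10
  3   0   0   0   0   8   8   8   8   8   8  16  16
  4   0   0   0   0   8   8   8   8   8   8  16  16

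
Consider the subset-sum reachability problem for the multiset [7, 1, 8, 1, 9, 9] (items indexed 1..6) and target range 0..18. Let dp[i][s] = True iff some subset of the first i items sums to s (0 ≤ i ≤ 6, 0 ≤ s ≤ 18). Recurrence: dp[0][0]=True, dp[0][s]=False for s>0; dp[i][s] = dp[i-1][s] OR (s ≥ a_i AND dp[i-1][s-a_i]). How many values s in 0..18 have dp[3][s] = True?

i\s   0   1   2   3   4   5   6   7   8   9  10  11  12  13  14  15  16  17  18
  0   T   F   F   F   F   F   F   F   F   F   F   F   F   F   F   F   F   F   F
  1   T   F   F   F   F   F   F   T   F   F   F   F   F   F   F   F   F   F   F
  2   T   T   F   F   F   F   F   T   T   F   F   F   F   F   F   F   F   F   F
  3   T   T   F   F   F   F   F   T   T   T   F   F   F   F   F   T   T   F   F
  4   T   T   T   F   F   F   F   T   T   T   T   F   F   F   F   T   T   T   F
  5   T   T   T   F   F   F   F   T   T   T   T   T   F   F   F   T   T   T   T
  6   T   T   T   F   F   F   F   T   T   T   T   T   F   F   F   T   T   T   T

7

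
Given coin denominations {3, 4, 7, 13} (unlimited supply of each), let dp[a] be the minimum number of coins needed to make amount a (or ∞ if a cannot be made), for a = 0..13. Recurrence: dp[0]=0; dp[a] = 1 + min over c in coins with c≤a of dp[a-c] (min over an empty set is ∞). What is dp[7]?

1

 a  0  1  2  3  4  5  6  7  8  9 10 11 12 13
dp  0  -  -  1  1  -  2  1  2  3  2  2  3  1
(- denotes ∞ / unreachable)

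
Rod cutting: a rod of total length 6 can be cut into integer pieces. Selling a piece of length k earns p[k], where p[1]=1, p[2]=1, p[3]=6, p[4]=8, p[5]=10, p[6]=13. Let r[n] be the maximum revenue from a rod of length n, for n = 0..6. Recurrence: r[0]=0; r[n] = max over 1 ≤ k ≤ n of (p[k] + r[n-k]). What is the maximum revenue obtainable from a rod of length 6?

   n    0    1    2    3    4    5    6
r[n]    0    1    2    6    8   10   13

13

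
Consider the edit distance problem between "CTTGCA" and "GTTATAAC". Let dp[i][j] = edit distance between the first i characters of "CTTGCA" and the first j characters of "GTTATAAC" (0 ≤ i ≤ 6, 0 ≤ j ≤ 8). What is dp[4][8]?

   ''  G  T  T  A  T  A  A  C
''  0  1  2  3  4  5  6  7  8
 C  1  1  2  3  4  5  6  7  7
 T  2  2  1  2  3  4  5  6  7
 T  3  3  2  1  2  3  4  5  6
 G  4  3  3  2  2  3  4  5  6
 C  5  4  4  3  3  3  4  5  5
 A  6  5  5  4  3  4  3  4  5

6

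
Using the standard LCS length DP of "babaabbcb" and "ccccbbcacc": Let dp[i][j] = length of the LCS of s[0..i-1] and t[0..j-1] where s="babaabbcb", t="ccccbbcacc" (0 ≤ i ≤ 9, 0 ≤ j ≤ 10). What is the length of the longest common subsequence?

4

   ''  c  c  c  c  b  b  c  a  c  c
''  0  0  0  0  0  0  0  0  0  0  0
 b  0  0  0  0  0  1  1  1  1  1  1
 a  0  0  0  0  0  1  1  1  2  2  2
 b  0  0  0  0  0  1  2  2  2  2  2
 a  0  0  0  0  0  1  2  2  3  3  3
 a  0  0  0  0  0  1  2  2  3  3  3
 b  0  0  0  0  0  1  2  2  3  3  3
 b  0  0  0  0  0  1  2  2  3  3  3
 c  0  1  1  1  1  1  2  3  3  4  4
 b  0  1  1  1  1  2  2  3  3  4  4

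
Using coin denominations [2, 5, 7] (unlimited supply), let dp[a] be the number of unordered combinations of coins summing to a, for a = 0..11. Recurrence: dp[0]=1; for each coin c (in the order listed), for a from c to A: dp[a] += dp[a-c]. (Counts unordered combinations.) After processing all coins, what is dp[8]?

after  coin     0     1     2     3     4     5     6     7     8     9    10    11
          2     1     0     1     0     1     0     1     0     1     0     1     0
          5     1     0     1     0     1     1     1     1     1     1     2     1
          7     1     0     1     0     1     1     1     2     1     2     2     2

1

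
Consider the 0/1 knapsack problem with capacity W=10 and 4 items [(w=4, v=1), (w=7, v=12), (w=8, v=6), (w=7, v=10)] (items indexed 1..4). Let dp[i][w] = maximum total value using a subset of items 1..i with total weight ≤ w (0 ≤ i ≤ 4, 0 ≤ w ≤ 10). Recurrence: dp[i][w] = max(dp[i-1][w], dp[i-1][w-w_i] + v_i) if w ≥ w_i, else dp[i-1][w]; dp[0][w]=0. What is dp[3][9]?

i\w   0   1   2   3   4   5   6   7   8   9  10
  0   0   0   0   0   0   0   0   0   0   0   0
  1   0   0   0   0   1   1   1   1   1   1   1
  2   0   0   0   0   1   1   1  12  12  12  12
  3   0   0   0   0   1   1   1  12  12  12  12
  4   0   0   0   0   1   1   1  12  12  12  12

12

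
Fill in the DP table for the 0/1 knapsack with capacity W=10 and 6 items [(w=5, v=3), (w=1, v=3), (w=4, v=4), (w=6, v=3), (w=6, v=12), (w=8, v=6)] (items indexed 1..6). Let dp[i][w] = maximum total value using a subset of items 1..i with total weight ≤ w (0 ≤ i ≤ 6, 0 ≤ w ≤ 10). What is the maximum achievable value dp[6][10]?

16

i\w   0   1   2   3   4   5   6   7   8   9  10
  0   0   0   0   0   0   0   0   0   0   0   0
  1   0   0   0   0   0   3   3   3   3   3   3
  2   0   3   3   3   3   3   6   6   6   6   6
  3   0   3   3   3   4   7   7   7   7   7  10
  4   0   3   3   3   4   7   7   7   7   7  10
  5   0   3   3   3   4   7  12  15  15  15  16
  6   0   3   3   3   4   7  12  15  15  15  16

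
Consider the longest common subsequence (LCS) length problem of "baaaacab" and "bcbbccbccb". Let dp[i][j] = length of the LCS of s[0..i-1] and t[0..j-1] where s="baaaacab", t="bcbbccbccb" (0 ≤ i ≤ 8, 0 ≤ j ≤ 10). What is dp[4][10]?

   ''  b  c  b  b  c  c  b  c  c  b
''  0  0  0  0  0  0  0  0  0  0  0
 b  0  1  1  1  1  1  1  1  1  1  1
 a  0  1  1  1  1  1  1  1  1  1  1
 a  0  1  1  1  1  1  1  1  1  1  1
 a  0  1  1  1  1  1  1  1  1  1  1
 a  0  1  1  1  1  1  1  1  1  1  1
 c  0  1  2  2  2  2  2  2  2  2  2
 a  0  1  2  2  2  2  2  2  2  2  2
 b  0  1  2  3  3  3  3  3  3  3  3

1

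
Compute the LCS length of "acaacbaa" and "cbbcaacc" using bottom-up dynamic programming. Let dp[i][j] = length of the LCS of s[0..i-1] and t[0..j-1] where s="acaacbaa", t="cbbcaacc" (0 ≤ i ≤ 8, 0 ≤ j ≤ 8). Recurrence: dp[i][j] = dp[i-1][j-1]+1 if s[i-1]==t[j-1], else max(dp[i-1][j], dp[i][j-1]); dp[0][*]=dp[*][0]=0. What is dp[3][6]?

   ''  c  b  b  c  a  a  c  c
''  0  0  0  0  0  0  0  0  0
 a  0  0  0  0  0  1  1  1  1
 c  0  1  1  1  1  1  1  2  2
 a  0  1  1  1  1  2  2  2  2
 a  0  1  1  1  1  2  3  3  3
 c  0  1  1  1  2  2  3  4  4
 b  0  1  2  2  2  2  3  4  4
 a  0  1  2  2  2  3  3  4  4
 a  0  1  2  2  2  3  4  4  4

2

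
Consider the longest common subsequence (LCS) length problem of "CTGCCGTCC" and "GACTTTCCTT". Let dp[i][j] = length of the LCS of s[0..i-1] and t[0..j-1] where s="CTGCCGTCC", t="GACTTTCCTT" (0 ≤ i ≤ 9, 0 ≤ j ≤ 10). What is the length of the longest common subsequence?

   ''  G  A  C  T  T  T  C  C  T  T
''  0  0  0  0  0  0  0  0  0  0  0
 C  0  0  0  1  1  1  1  1  1  1  1
 T  0  0  0  1  2  2  2  2  2  2  2
 G  0  1  1  1  2  2  2  2  2  2  2
 C  0  1  1  2  2  2  2  3  3  3  3
 C  0  1  1  2  2  2  2  3  4  4  4
 G  0  1  1  2  2  2  2  3  4  4  4
 T  0  1  1  2  3  3  3  3  4  5  5
 C  0  1  1  2  3  3  3  4  4  5  5
 C  0  1  1  2  3  3  3  4  5  5  5

5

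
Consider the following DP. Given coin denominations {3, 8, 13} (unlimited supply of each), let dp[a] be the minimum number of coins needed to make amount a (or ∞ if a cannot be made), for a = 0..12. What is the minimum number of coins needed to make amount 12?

4

 a  0  1  2  3  4  5  6  7  8  9 10 11 12
dp  0  -  -  1  -  -  2  -  1  3  -  2  4
(- denotes ∞ / unreachable)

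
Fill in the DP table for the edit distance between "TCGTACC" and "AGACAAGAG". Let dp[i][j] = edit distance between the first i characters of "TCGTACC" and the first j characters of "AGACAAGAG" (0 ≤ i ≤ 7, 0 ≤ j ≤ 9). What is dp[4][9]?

7

   ''  A  G  A  C  A  A  G  A  G
''  0  1  2  3  4  5  6  7  8  9
 T  1  1  2  3  4  5  6  7  8  9
 C  2  2  2  3  3  4  5  6  7  8
 G  3  3  2  3  4  4  5  5  6  7
 T  4  4  3  3  4  5  5  6  6  7
 A  5  4  4  3  4  4  5  6  6  7
 C  6  5  5  4  3  4  5  6  7  7
 C  7  6  6  5  4  4  5  6  7  8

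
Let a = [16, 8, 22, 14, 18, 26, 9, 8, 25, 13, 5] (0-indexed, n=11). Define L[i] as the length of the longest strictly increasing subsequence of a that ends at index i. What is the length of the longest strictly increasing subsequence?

4

   i    0    1    2    3    4    5    6    7    8    9   10
a[i]   16    8   22   14   18   26    9    8   25   13    5
L[i]    1    1    2    2    3    4    2    1    4    3    1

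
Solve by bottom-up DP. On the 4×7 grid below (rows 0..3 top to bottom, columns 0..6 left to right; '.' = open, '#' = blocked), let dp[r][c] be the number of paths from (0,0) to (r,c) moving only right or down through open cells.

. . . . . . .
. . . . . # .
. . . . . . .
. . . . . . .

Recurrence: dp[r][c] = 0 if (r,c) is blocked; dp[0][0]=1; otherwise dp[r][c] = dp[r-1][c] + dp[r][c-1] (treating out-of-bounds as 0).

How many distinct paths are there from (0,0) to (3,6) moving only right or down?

r\c   0   1   2   3   4   5   6
  0   1   1   1   1   1   1   1
  1   1   2   3   4   5   0   1
  2   1   3   6  10  15  15  16
  3   1   4  10  20  35  50  66

66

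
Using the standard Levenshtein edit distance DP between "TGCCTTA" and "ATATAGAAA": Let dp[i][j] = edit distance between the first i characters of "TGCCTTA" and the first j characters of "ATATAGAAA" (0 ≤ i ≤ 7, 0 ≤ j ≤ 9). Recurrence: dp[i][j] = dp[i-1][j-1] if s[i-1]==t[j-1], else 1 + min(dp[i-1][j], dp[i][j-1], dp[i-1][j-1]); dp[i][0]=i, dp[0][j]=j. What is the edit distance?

   ''  A  T  A  T  A  G  A  A  A
''  0  1  2  3  4  5  6  7  8  9
 T  1  1  1  2  3  4  5  6  7  8
 G  2  2  2  2  3  4  4  5  6  7
 C  3  3  3  3  3  4  5  5  6  7
 C  4  4  4  4  4  4  5  6  6  7
 T  5  5  4  5  4  5  5  6  7  7
 T  6  6  5  5  5  5  6  6  7  8
 A  7  6  6  5  6  5  6  6  6  7

7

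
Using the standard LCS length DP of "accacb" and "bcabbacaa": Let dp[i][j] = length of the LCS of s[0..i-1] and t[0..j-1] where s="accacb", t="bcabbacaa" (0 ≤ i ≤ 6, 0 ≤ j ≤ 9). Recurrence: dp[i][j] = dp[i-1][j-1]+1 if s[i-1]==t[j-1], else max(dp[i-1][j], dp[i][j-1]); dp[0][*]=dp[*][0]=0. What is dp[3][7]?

2

   ''  b  c  a  b  b  a  c  a  a
''  0  0  0  0  0  0  0  0  0  0
 a  0  0  0  1  1  1  1  1  1  1
 c  0  0  1  1  1  1  1  2  2  2
 c  0  0  1  1  1  1  1  2  2  2
 a  0  0  1  2  2  2  2  2  3  3
 c  0  0  1  2  2  2  2  3  3  3
 b  0  1  1  2  3  3  3  3  3  3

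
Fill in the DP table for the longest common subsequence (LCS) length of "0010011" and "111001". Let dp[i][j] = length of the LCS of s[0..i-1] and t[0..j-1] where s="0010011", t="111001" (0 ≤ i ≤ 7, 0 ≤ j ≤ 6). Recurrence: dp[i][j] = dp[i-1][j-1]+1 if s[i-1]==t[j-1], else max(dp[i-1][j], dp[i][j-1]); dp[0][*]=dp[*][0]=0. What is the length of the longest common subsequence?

4

   ''  1  1  1  0  0  1
''  0  0  0  0  0  0  0
 0  0  0  0  0  1  1  1
 0  0  0  0  0  1  2  2
 1  0  1  1  1  1  2  3
 0  0  1  1  1  2  2  3
 0  0  1  1  1  2  3  3
 1  0  1  2  2  2  3  4
 1  0  1  2  3  3  3  4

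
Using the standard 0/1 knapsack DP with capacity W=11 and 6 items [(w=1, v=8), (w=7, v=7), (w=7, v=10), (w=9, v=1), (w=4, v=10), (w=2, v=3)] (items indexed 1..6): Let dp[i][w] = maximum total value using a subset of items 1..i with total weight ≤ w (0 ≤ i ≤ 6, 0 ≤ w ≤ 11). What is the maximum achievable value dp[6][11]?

21

i\w   0   1   2   3   4   5   6   7   8   9  10  11
  0   0   0   0   0   0   0   0   0   0   0   0   0
  1   0   8   8   8   8   8   8   8   8   8   8   8
  2   0   8   8   8   8   8   8   8  15  15  15  15
  3   0   8   8   8   8   8   8  10  18  18  18  18
  4   0   8   8   8   8   8   8  10  18  18  18  18
  5   0   8   8   8  10  18  18  18  18  18  18  20
  6   0   8   8  11  11  18  18  21  21  21  21  21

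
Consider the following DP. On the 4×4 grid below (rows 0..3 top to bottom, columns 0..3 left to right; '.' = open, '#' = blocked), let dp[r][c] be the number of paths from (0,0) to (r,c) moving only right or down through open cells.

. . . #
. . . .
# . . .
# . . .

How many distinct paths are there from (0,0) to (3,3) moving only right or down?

15

r\c   0   1   2   3
  0   1   1   1   0
  1   1   2   3   3
  2   0   2   5   8
  3   0   2   7  15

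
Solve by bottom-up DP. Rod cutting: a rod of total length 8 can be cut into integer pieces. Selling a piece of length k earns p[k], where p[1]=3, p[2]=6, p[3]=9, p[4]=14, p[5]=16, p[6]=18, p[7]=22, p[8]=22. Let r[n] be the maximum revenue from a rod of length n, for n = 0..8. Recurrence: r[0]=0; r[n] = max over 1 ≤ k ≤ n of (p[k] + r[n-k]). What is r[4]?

14

   n    0    1    2    3    4    5    6    7    8
r[n]    0    3    6    9   14   17   20   23   28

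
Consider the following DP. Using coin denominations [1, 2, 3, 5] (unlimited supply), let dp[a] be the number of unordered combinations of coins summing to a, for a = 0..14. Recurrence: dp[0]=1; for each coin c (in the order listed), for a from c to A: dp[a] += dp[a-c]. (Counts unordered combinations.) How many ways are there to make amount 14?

40

after  coin     0     1     2     3     4     5     6     7     8     9    10    11    12    13    14
          1     1     1     1     1     1     1     1     1     1     1     1     1     1     1     1
          2     1     1     2     2     3     3     4     4     5     5     6     6     7     7     8
          3     1     1     2     3     4     5     7     8    10    12    14    16    19    21    24
          5     1     1     2     3     4     6     8    10    13    16    20    24    29    34    40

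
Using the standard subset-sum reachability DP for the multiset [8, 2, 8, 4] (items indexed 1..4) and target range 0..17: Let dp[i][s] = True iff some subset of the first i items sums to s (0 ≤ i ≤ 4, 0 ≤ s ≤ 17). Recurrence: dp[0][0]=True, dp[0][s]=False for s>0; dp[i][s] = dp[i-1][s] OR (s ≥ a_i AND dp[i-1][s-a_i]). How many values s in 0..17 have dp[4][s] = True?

i\s   0   1   2   3   4   5   6   7   8   9  10  11  12  13  14  15  16  17
  0   T   F   F   F   F   F   F   F   F   F   F   F   F   F   F   F   F   F
  1   T   F   F   F   F   F   F   F   T   F   F   F   F   F   F   F   F   F
  2   T   F   T   F   F   F   F   F   T   F   T   F   F   F   F   F   F   F
  3   T   F   T   F   F   F   F   F   T   F   T   F   F   F   F   F   T   F
  4   T   F   T   F   T   F   T   F   T   F   T   F   T   F   T   F   T   F

9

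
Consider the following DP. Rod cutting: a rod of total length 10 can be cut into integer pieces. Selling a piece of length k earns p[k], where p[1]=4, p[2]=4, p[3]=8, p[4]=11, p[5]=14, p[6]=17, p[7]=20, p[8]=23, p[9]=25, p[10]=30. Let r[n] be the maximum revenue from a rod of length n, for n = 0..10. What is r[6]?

   n    0    1    2    3    4    5    6    7    8    9   10
r[n]    0    4    8   12   16   20   24   28   32   36   40

24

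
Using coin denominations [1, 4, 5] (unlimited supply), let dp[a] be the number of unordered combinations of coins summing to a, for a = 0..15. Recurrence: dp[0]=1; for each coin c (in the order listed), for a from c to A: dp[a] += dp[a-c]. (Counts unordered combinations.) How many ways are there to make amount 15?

after  coin     0     1     2     3     4     5     6     7     8     9    10    11    12    13    14    15
          1     1     1     1     1     1     1     1     1     1     1     1     1     1     1     1     1
          4     1     1     1     1     2     2     2     2     3     3     3     3     4     4     4     4
          5     1     1     1     1     2     3     3     3     4     5     6     6     7     8     9    10

10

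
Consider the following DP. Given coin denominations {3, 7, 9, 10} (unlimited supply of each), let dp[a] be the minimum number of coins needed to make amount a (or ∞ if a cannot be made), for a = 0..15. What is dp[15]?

3

 a  0  1  2  3  4  5  6  7  8  9 10 11 12 13 14 15
dp  0  -  -  1  -  -  2  1  -  1  1  -  2  2  2  3
(- denotes ∞ / unreachable)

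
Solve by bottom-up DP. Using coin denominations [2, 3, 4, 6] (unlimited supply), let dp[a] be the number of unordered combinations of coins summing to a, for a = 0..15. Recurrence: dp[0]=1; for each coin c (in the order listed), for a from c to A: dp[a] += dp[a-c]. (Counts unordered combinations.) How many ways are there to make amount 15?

after  coin     0     1     2     3     4     5     6     7     8     9    10    11    12    13    14    15
          2     1     0     1     0     1     0     1     0     1     0     1     0     1     0     1     0
          3     1     0     1     1     1     1     2     1     2     2     2     2     3     2     3     3
          4     1     0     1     1     2     1     3     2     4     3     5     4     7     5     8     7
          6     1     0     1     1     2     1     4     2     5     4     7     5    11     7    13    11

11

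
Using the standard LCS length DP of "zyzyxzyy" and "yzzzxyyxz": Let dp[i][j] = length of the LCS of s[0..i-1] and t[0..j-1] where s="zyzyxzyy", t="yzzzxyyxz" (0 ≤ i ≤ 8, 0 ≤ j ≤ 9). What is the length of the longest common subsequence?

   ''  y  z  z  z  x  y  y  x  z
''  0  0  0  0  0  0  0  0  0  0
 z  0  0  1  1  1  1  1  1  1  1
 y  0  1  1  1  1  1  2  2  2  2
 z  0  1  2  2  2  2  2  2  2  3
 y  0  1  2  2  2  2  3  3  3  3
 x  0  1  2  2  2  3  3  3  4  4
 z  0  1  2  3  3  3  3  3  4  5
 y  0  1  2  3  3  3  4  4  4  5
 y  0  1  2  3  3  3  4  5  5  5

5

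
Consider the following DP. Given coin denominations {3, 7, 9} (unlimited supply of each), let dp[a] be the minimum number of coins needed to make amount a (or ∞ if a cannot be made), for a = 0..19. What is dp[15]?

 a  0  1  2  3  4  5  6  7  8  9 10 11 12 13 14 15 16 17 18 19
dp  0  -  -  1  -  -  2  1  -  1  2  -  2  3  2  3  2  3  2  3
(- denotes ∞ / unreachable)

3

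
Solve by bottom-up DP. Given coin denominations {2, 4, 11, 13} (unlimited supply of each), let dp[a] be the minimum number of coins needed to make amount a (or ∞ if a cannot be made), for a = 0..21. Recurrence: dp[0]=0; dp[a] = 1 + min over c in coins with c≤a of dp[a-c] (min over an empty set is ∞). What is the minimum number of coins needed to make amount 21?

 a  0  1  2  3  4  5  6  7  8  9 10 11 12 13 14 15 16 17 18 19 20 21
dp  0  -  1  -  1  -  2  -  2  -  3  1  3  1  4  2  4  2  5  3  5  3
(- denotes ∞ / unreachable)

3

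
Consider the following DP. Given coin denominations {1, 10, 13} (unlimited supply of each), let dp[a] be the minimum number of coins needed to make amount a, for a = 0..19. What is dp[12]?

3

 a  0  1  2  3  4  5  6  7  8  9 10 11 12 13 14 15 16 17 18 19
dp  0  1  2  3  4  5  6  7  8  9  1  2  3  1  2  3  4  5  6  7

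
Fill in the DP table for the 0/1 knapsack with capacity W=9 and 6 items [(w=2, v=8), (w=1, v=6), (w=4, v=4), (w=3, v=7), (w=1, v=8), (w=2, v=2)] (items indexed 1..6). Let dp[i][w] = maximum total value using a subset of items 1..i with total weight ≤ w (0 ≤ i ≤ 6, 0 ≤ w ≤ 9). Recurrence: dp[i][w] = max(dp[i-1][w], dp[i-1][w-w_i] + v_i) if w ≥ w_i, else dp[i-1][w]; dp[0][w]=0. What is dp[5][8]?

i\w   0   1   2   3   4   5   6   7   8   9
  0   0   0   0   0   0   0   0   0   0   0
  1   0   0   8   8   8   8   8   8   8   8
  2   0   6   8  14  14  14  14  14  14  14
  3   0   6   8  14  14  14  14  18  18  18
  4   0   6   8  14  14  15  21  21  21  21
  5   0   8  14  16  22  22  23  29  29  29
  6   0   8  14  16  22  22  24  29  29  31

29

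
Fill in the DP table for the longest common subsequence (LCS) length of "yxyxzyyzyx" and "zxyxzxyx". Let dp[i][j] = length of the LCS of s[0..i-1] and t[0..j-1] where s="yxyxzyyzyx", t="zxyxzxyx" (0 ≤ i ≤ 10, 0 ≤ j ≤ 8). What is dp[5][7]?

   ''  z  x  y  x  z  x  y  x
''  0  0  0  0  0  0  0  0  0
 y  0  0  0  1  1  1  1  1  1
 x  0  0  1  1  2  2  2  2  2
 y  0  0  1  2  2  2  2  3  3
 x  0  0  1  2  3  3  3  3  4
 z  0  1  1  2  3  4  4  4  4
 y  0  1  1  2  3  4  4  5  5
 y  0  1  1  2  3  4  4  5  5
 z  0  1  1  2  3  4  4  5  5
 y  0  1  1  2  3  4  4  5  5
 x  0  1  2  2  3  4  5  5  6

4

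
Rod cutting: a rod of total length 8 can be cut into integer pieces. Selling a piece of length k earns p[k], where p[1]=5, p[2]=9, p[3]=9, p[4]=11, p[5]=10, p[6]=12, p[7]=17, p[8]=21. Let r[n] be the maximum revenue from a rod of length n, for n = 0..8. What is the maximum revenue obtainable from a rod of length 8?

40

   n    0    1    2    3    4    5    6    7    8
r[n]    0    5   10   15   20   25   30   35   40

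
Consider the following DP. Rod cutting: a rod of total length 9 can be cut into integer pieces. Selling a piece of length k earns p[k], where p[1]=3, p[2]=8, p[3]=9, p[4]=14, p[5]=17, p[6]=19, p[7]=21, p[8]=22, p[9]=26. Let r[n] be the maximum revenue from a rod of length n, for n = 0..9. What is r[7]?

27

   n    0    1    2    3    4    5    6    7    8    9
r[n]    0    3    8   11   16   19   24   27   32   35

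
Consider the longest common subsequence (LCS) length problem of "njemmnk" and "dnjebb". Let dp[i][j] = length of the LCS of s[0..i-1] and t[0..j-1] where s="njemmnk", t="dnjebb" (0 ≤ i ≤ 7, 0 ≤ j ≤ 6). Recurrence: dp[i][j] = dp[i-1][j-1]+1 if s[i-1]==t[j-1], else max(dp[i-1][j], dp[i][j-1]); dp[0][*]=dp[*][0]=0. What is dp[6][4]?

   ''  d  n  j  e  b  b
''  0  0  0  0  0  0  0
 n  0  0  1  1  1  1  1
 j  0  0  1  2  2  2  2
 e  0  0  1  2  3  3  3
 m  0  0  1  2  3  3  3
 m  0  0  1  2  3  3  3
 n  0  0  1  2  3  3  3
 k  0  0  1  2  3  3  3

3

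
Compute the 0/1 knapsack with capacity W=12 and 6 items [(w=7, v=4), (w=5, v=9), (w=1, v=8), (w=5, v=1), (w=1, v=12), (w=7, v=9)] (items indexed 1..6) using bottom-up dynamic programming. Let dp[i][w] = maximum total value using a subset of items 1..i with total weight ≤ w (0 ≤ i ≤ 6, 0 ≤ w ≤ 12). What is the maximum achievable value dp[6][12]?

30

i\w   0   1   2   3   4   5   6   7   8   9  10  11  12
  0   0   0   0   0   0   0   0   0   0   0   0   0   0
  1   0   0   0   0   0   0   0   4   4   4   4   4   4
  2   0   0   0   0   0   9   9   9   9   9   9   9  13
  3   0   8   8   8   8   9  17  17  17  17  17  17  17
  4   0   8   8   8   8   9  17  17  17  17  17  18  18
  5   0  12  20  20  20  20  21  29  29  29  29  29  30
  6   0  12  20  20  20  20  21  29  29  29  29  29  30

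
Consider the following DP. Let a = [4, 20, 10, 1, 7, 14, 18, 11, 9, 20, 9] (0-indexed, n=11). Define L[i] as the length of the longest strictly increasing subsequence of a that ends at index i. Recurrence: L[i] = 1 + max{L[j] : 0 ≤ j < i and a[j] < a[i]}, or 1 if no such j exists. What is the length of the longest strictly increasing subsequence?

5

   i    0    1    2    3    4    5    6    7    8    9   10
a[i]    4   20   10    1    7   14   18   11    9   20    9
L[i]    1    2    2    1    2    3    4    3    3    5    3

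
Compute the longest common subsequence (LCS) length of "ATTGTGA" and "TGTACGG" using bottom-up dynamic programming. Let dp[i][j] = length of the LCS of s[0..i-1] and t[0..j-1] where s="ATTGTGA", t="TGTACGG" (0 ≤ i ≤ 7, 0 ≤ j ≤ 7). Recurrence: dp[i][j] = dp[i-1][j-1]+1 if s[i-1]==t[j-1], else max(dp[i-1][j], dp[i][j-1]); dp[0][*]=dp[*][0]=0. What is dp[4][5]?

2

   ''  T  G  T  A  C  G  G
''  0  0  0  0  0  0  0  0
 A  0  0  0  0  1  1  1  1
 T  0  1  1  1  1  1  1  1
 T  0  1  1  2  2  2  2  2
 G  0  1  2  2  2  2  3  3
 T  0  1  2  3  3  3  3  3
 G  0  1  2  3  3  3  4  4
 A  0  1  2  3  4  4  4  4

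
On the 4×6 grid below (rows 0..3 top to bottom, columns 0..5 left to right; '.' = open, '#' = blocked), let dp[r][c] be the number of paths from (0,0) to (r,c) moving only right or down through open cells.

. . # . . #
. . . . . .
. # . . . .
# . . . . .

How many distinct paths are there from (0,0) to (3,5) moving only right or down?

r\c   0   1   2   3   4   5
  0   1   1   0   0   0   0
  1   1   2   2   2   2   2
  2   1   0   2   4   6   8
  3   0   0   2   6  12  20

20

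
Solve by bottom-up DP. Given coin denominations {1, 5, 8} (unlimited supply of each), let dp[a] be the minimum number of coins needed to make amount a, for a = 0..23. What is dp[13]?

 a  0  1  2  3  4  5  6  7  8  9 10 11 12 13 14 15 16 17 18 19 20 21 22 23
dp  0  1  2  3  4  1  2  3  1  2  2  3  4  2  3  3  2  3  3  4  4  3  4  4

2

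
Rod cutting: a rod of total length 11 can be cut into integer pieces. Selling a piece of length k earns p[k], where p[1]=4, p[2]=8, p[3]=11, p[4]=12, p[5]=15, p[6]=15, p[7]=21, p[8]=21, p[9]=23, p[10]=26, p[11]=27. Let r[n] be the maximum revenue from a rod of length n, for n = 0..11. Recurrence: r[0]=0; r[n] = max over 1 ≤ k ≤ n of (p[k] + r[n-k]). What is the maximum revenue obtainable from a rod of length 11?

   n    0    1    2    3    4    5    6    7    8    9   10   11
r[n]    0    4    8   12   16   20   24   28   32   36   40   44

44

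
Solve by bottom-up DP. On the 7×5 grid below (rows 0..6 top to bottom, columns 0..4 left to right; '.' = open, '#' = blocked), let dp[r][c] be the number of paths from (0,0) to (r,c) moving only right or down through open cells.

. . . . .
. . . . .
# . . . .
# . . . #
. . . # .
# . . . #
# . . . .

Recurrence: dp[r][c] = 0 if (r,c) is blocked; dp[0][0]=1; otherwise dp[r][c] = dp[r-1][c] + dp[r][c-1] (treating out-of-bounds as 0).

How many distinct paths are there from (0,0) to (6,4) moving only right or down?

r\c   0   1   2   3   4
  0   1   1   1   1   1
  1   1   2   3   4   5
  2   0   2   5   9  14
  3   0   2   7  16   0
  4   0   2   9   0   0
  5   0   2  11  11   0
  6   0   2  13  24  24

24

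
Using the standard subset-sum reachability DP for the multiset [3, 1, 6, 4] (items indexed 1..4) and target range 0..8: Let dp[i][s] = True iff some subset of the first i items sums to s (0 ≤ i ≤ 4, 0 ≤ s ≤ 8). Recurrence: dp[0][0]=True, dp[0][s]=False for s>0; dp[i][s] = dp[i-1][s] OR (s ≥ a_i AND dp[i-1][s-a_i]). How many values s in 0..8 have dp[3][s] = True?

6

i\s   0   1   2   3   4   5   6   7   8
  0   T   F   F   F   F   F   F   F   F
  1   T   F   F   T   F   F   F   F   F
  2   T   T   F   T   T   F   F   F   F
  3   T   T   F   T   T   F   T   T   F
  4   T   T   F   T   T   T   T   T   T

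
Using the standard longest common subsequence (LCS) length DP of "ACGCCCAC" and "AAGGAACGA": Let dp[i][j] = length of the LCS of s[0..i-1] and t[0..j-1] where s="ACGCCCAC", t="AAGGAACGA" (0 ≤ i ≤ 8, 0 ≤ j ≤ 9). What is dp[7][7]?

   ''  A  A  G  G  A  A  C  G  A
''  0  0  0  0  0  0  0  0  0  0
 A  0  1  1  1  1  1  1  1  1  1
 C  0  1  1  1  1  1  1  2  2  2
 G  0  1  1  2  2  2  2  2  3  3
 C  0  1  1  2  2  2  2  3  3  3
 C  0  1  1  2  2  2  2  3  3  3
 C  0  1  1  2  2  2  2  3  3  3
 A  0  1  2  2  2  3  3  3  3  4
 C  0  1  2  2  2  3  3  4  4  4

3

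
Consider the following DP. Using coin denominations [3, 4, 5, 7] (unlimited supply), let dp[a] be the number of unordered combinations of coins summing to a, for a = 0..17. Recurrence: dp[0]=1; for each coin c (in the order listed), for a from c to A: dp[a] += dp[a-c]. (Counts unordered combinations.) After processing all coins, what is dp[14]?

5

after  coin     0     1     2     3     4     5     6     7     8     9    10    11    12    13    14    15    16    17
          3     1     0     0     1     0     0     1     0     0     1     0     0     1     0     0     1     0     0
          4     1     0     0     1     1     0     1     1     1     1     1     1     2     1     1     2     2     1
          5     1     0     0     1     1     1     1     1     2     2     2     2     3     3     3     4     4     4
          7     1     0     0     1     1     1     1     2     2     2     3     3     4     4     5     6     6     7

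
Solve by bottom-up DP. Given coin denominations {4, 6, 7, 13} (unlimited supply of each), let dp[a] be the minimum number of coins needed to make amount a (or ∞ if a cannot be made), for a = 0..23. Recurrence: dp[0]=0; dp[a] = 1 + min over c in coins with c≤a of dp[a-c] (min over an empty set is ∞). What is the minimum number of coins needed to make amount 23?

3

 a  0  1  2  3  4  5  6  7  8  9 10 11 12 13 14 15 16 17 18 19 20 21 22 23
dp  0  -  -  -  1  -  1  1  2  -  2  2  2  1  2  3  3  2  3  2  2  3  4  3
(- denotes ∞ / unreachable)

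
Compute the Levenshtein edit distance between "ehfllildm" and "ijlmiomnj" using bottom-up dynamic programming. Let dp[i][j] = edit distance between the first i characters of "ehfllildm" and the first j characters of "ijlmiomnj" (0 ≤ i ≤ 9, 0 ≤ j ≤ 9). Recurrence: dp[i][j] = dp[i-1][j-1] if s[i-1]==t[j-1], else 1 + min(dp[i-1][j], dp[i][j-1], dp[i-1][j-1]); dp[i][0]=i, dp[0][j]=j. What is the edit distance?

   ''  i  j  l  m  i  o  m  n  j
''  0  1  2  3  4  5  6  7  8  9
 e  1  1  2  3  4  5  6  7  8  9
 h  2  2  2  3  4  5  6  7  8  9
 f  3  3  3  3  4  5  6  7  8  9
 l  4  4  4  3  4  5  6  7  8  9
 l  5  5  5  4  4  5  6  7  8  9
 i  6  5  6  5  5  4  5  6  7  8
 l  7  6  6  6  6  5  5  6  7  8
 d  8  7  7  7  7  6  6  6  7  8
 m  9  8  8  8  7  7  7  6  7  8

8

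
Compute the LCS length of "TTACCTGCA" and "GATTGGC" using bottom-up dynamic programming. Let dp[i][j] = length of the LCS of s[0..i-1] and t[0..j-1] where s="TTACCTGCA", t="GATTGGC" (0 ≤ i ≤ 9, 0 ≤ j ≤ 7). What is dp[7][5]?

3

   ''  G  A  T  T  G  G  C
''  0  0  0  0  0  0  0  0
 T  0  0  0  1  1  1  1  1
 T  0  0  0  1  2  2  2  2
 A  0  0  1  1  2  2  2  2
 C  0  0  1  1  2  2  2  3
 C  0  0  1  1  2  2  2  3
 T  0  0  1  2  2  2  2  3
 G  0  1  1  2  2  3  3  3
 C  0  1  1  2  2  3  3  4
 A  0  1  2  2  2  3  3  4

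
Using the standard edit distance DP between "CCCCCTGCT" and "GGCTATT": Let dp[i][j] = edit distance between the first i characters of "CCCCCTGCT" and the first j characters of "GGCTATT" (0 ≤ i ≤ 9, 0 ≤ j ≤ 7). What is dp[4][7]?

   ''  G  G  C  T  A  T  T
''  0  1  2  3  4  5  6  7
 C  1  1  2  2  3  4  5  6
 C  2  2  2  2  3  4  5  6
 C  3  3  3  2  3  4  5  6
 C  4  4  4  3  3  4  5  6
 C  5  5  5  4  4  4  5  6
 T  6  6  6  5  4  5  4  5
 G  7  6  6  6  5  5  5  5
 C  8  7  7  6  6  6  6  6
 T  9  8  8  7  6  7  6  6

6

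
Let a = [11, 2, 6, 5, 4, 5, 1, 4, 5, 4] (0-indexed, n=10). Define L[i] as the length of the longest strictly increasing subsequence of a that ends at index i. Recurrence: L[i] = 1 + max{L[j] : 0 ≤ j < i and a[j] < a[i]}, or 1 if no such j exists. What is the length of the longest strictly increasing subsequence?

   i    0    1    2    3    4    5    6    7    8    9
a[i]   11    2    6    5    4    5    1    4    5    4
L[i]    1    1    2    2    2    3    1    2    3    2

3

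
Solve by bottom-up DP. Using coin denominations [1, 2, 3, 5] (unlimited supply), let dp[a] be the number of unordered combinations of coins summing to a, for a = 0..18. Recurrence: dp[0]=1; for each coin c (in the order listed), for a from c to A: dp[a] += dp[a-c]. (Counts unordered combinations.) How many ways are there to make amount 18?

after  coin     0     1     2     3     4     5     6     7     8     9    10    11    12    13    14    15    16    17    18
          1     1     1     1     1     1     1     1     1     1     1     1     1     1     1     1     1     1     1     1
          2     1     1     2     2     3     3     4     4     5     5     6     6     7     7     8     8     9     9    10
          3     1     1     2     3     4     5     7     8    10    12    14    16    19    21    24    27    30    33    37
          5     1     1     2     3     4     6     8    10    13    16    20    24    29    34    40    47    54    62    71

71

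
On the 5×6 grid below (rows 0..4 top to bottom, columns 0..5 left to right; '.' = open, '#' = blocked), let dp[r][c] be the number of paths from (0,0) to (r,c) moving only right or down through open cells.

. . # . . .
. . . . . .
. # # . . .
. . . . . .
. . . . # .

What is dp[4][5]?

13

r\c   0   1   2   3   4   5
  0   1   1   0   0   0   0
  1   1   2   2   2   2   2
  2   1   0   0   2   4   6
  3   1   1   1   3   7  13
  4   1   2   3   6   0  13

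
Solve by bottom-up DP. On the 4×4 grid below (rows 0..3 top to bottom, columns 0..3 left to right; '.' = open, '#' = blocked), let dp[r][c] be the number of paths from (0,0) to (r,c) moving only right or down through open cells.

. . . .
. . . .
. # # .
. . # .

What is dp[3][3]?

r\c   0   1   2   3
  0   1   1   1   1
  1   1   2   3   4
  2   1   0   0   4
  3   1   1   0   4

4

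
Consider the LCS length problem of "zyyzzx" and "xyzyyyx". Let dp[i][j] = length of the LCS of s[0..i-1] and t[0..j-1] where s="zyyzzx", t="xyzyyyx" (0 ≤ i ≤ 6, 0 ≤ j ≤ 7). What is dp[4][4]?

   ''  x  y  z  y  y  y  x
''  0  0  0  0  0  0  0  0
 z  0  0  0  1  1  1  1  1
 y  0  0  1  1  2  2  2  2
 y  0  0  1  1  2  3  3  3
 z  0  0  1  2  2  3  3  3
 z  0  0  1  2  2  3  3  3
 x  0  1  1  2  2  3  3  4

2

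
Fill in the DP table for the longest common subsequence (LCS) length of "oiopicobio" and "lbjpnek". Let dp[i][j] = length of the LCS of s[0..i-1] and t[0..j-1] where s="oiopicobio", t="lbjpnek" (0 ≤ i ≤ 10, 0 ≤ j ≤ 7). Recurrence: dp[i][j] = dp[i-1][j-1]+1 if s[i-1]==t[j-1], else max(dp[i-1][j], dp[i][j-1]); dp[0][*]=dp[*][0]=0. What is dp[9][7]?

1

   ''  l  b  j  p  n  e  k
''  0  0  0  0  0  0  0  0
 o  0  0  0  0  0  0  0  0
 i  0  0  0  0  0  0  0  0
 o  0  0  0  0  0  0  0  0
 p  0  0  0  0  1  1  1  1
 i  0  0  0  0  1  1  1  1
 c  0  0  0  0  1  1  1  1
 o  0  0  0  0  1  1  1  1
 b  0  0  1  1  1  1  1  1
 i  0  0  1  1  1  1  1  1
 o  0  0  1  1  1  1  1  1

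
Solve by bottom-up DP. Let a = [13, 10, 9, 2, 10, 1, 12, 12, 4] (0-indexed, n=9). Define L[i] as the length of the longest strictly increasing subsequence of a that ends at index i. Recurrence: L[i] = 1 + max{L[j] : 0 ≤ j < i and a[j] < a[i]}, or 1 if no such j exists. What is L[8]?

   i    0    1    2    3    4    5    6    7    8
a[i]   13   10    9    2   10    1   12   12    4
L[i]    1    1    1    1    2    1    3    3    2

2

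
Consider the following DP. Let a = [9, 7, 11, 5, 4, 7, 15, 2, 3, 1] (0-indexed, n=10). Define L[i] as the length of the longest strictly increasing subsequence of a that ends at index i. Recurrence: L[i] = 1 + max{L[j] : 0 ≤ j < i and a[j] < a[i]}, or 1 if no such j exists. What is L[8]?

   i    0    1    2    3    4    5    6    7    8    9
a[i]    9    7   11    5    4    7   15    2    3    1
L[i]    1    1    2    1    1    2    3    1    2    1

2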